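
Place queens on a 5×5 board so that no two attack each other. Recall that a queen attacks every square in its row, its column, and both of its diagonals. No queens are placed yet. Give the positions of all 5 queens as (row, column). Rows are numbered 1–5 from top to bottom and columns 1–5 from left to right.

(1,2) (2,5) (3,3) (4,1) (5,4)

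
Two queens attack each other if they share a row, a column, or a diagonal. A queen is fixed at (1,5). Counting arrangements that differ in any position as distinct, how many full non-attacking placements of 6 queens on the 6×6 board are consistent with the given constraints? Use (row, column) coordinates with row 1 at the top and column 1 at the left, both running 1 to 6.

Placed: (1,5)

1

Branch on row 2: col 1 → 0; col 2 → 0; col 3 → 1.
Sum: 0 + 0 + 1 = 1.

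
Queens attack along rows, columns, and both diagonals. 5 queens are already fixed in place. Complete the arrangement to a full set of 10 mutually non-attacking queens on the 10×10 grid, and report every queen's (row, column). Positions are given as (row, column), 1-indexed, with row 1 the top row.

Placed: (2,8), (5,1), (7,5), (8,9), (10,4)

Row 1: attacked by (2,8)→{7,8,9}; (5,1)→{1,5}; (7,5)→{5}; (8,9)→{2,9}; (10,4)→{4}. Safe: 3, 6, 10. Place at column 3.
Row 3: attacked by (1,3)→{1,3,5}; (2,8)→{7,8,9}; (5,1)→{1,3}; (7,5)→{1,5,9}; (8,9)→{4,9}; (10,4)→{4}. Safe: 2, 6, 10. Place at column 2.
Row 4: attacked by (1,3)→{3,6}; (2,8)→{6,8,10}; (3,2)→{1,2,3}; (5,1)→{1,2}; (7,5)→{2,5,8}; (8,9)→{5,9}; (10,4)→{4,10}. Safe: 7. Place at column 7.
Row 6: attacked by (1,3)→{3,8}; (2,8)→{4,8}; (3,2)→{2,5}; (4,7)→{5,7,9}; (5,1)→{1,2}; (7,5)→{4,5,6}; (8,9)→{7,9}; (10,4)→{4,8}. Safe: 10. Place at column 10.
Row 9: attacked by (1,3)→{3}; (2,8)→{1,8}; (3,2)→{2,8}; (4,7)→{2,7}; (5,1)→{1,5}; (6,10)→{7,10}; (7,5)→{3,5,7}; (8,9)→{8,9,10}; (10,4)→{3,4,5}. Safe: 6. Place at column 6.
Columns [3, 8, 2, 7, 1, 10, 5, 9, 6, 4], r−c [-2, -6, 1, -3, 4, -4, 2, -1, 3, 6], r+c [4, 10, 5, 11, 6, 16, 12, 17, 15, 14] are all distinct, so no two queens attack.

(1,3) (2,8) (3,2) (4,7) (5,1) (6,10) (7,5) (8,9) (9,6) (10,4)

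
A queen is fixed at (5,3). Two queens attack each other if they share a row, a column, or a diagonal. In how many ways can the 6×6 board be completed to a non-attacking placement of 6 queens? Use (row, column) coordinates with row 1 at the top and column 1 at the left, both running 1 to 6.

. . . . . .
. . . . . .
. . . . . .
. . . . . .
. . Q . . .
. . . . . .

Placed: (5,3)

1

Branch on row 1: col 1 → 0; col 2 → 1; col 4 → 0; col 5 → 0; col 6 → 0.
Sum: 0 + 1 + 0 + 0 + 0 = 1.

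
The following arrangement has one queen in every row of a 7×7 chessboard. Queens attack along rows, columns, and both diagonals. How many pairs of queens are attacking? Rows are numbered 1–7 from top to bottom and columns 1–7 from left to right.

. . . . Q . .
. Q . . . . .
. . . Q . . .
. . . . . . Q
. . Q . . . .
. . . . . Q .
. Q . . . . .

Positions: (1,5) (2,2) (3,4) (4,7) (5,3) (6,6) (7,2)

2

Same column: (2,2)–(7,2) (column 2).
Same diagonal: (2,2)–(6,6) (|2−6| = |2−6| = 4).
Total attacking pairs: 2.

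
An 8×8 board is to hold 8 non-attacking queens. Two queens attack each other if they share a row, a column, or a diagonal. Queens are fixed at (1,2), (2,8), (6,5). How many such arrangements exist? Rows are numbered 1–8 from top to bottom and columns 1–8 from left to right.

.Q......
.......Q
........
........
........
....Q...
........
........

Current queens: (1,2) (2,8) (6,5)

1

Branch on row 3: col 1 → 0; col 3 → 0; col 6 → 1.
Sum: 0 + 0 + 1 = 1.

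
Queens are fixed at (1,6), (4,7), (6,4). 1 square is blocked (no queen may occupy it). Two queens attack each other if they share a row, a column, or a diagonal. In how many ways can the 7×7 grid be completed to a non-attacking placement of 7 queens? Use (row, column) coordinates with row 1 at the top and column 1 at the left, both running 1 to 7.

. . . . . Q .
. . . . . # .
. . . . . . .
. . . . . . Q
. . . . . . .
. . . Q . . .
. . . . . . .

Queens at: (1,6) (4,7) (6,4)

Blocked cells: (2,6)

1

Branch on row 2: col 1 → 0; col 2 → 0; col 3 → 1.
Sum: 0 + 0 + 1 = 1.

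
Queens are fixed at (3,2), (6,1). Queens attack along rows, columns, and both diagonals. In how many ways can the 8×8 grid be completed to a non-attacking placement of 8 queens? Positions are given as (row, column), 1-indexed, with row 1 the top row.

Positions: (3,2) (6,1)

Branch on row 1: col 3 → 3; col 5 → 3; col 7 → 2; col 8 → 0.
Sum: 3 + 3 + 2 + 0 = 8.

8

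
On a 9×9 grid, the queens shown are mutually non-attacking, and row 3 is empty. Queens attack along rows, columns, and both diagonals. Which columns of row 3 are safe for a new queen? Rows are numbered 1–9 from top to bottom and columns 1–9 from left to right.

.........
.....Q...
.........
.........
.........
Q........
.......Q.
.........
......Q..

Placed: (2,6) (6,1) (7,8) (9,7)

(2,6) attacks row 3 at column 6 and diagonals 5, 7.
(6,1) attacks row 3 at column 1 and diagonals 4.
(7,8) attacks row 3 at column 8 and diagonals 4.
(9,7) attacks row 3 at column 7 and diagonals 1.
Attacked columns: {1, 4, 5, 6, 7, 8}. Safe: {2, 3, 9}.

columns 2, 3, 9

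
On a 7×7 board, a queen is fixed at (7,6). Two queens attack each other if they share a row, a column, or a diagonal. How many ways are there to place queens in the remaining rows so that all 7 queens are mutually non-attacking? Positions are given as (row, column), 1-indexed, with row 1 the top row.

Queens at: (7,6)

7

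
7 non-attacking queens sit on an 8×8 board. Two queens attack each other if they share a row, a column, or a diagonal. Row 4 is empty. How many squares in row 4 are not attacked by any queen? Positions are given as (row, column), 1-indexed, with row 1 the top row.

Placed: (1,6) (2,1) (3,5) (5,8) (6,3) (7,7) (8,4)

1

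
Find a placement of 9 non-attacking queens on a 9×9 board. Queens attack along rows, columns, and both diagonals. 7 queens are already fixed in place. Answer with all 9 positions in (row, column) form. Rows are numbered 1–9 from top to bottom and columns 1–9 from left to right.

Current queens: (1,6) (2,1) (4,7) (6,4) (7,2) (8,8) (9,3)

(1,6) (2,1) (3,5) (4,7) (5,9) (6,4) (7,2) (8,8) (9,3)

Row 3: attacked by (1,6)→{4,6,8}; (2,1)→{1,2}; (4,7)→{6,7,8}; (6,4)→{1,4,7}; (7,2)→{2,6}; (8,8)→{3,8}; (9,3)→{3,9}. Safe: 5. Place at column 5.
Row 5: attacked by (1,6)→{2,6}; (2,1)→{1,4}; (3,5)→{3,5,7}; (4,7)→{6,7,8}; (6,4)→{3,4,5}; (7,2)→{2,4}; (8,8)→{5,8}; (9,3)→{3,7}. Safe: 9. Place at column 9.
Columns [6, 1, 5, 7, 9, 4, 2, 8, 3], r−c [-5, 1, -2, -3, -4, 2, 5, 0, 6], r+c [7, 3, 8, 11, 14, 10, 9, 16, 12] are all distinct, so no two queens attack.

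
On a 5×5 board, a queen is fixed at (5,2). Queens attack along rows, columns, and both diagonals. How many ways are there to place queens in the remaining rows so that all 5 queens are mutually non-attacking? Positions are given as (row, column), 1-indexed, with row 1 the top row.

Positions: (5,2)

2

Branch on row 1: col 1 → 0; col 3 → 0; col 4 → 1; col 5 → 1.
Sum: 0 + 0 + 1 + 1 = 2.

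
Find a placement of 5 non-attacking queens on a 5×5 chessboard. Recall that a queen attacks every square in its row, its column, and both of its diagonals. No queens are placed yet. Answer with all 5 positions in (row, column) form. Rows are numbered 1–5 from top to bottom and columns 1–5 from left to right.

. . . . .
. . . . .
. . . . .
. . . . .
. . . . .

Row 1: Safe: 1, 2, 3, 4, 5. Place at column 1.
Row 2: attacked by (1,1)→{1,2}. Safe: 3, 4, 5. Place at column 3.
Row 3: attacked by (1,1)→{1,3}; (2,3)→{2,3,4}. Safe: 5. Place at column 5.
Row 4: attacked by (1,1)→{1,4}; (2,3)→{1,3,5}; (3,5)→{4,5}. Safe: 2. Place at column 2.
Row 5: attacked by (1,1)→{1,5}; (2,3)→{3}; (3,5)→{3,5}; (4,2)→{1,2,3}. Safe: 4. Place at column 4.
Columns [1, 3, 5, 2, 4], r−c [0, -1, -2, 2, 1], r+c [2, 5, 8, 6, 9] are all distinct, so no two queens attack.

(1,1) (2,3) (3,5) (4,2) (5,4)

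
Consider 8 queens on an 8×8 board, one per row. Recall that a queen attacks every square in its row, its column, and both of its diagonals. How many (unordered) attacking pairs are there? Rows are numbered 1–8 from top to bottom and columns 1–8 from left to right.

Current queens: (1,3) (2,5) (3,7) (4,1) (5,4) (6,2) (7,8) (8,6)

0

All columns are distinct and no two queens satisfy |Δrow| = |Δcol|, so no pair attacks.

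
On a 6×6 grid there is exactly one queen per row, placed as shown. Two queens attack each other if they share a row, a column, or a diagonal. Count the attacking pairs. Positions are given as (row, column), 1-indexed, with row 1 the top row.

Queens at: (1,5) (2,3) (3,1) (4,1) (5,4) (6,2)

Same column: (3,1)–(4,1) (column 1).
Same diagonal: (2,3)–(4,1) (|2−4| = |3−1| = 2).
Total attacking pairs: 2.

2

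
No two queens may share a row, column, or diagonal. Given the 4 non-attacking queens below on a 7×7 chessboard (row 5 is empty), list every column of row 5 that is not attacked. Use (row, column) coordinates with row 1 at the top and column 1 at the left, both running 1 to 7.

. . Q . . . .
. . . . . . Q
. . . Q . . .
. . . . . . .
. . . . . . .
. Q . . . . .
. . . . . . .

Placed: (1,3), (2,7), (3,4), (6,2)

columns 5

(1,3) attacks row 5 at column 3 and diagonals 7.
(2,7) attacks row 5 at column 7 and diagonals 4.
(3,4) attacks row 5 at column 4 and diagonals 2, 6.
(6,2) attacks row 5 at column 2 and diagonals 1, 3.
Attacked columns: {1, 2, 3, 4, 6, 7}. Safe: {5}.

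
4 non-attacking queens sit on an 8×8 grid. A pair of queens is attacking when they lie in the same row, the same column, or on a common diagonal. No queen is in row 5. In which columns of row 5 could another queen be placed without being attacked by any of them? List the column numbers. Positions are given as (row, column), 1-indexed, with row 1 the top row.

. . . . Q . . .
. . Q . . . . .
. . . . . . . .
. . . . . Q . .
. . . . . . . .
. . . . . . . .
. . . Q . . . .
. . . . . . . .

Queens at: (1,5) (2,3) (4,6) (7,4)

(1,5) attacks row 5 at column 5 and diagonals 1.
(2,3) attacks row 5 at column 3 and diagonals 6.
(4,6) attacks row 5 at column 6 and diagonals 5, 7.
(7,4) attacks row 5 at column 4 and diagonals 2, 6.
Attacked columns: {1, 2, 3, 4, 5, 6, 7}. Safe: {8}.

columns 8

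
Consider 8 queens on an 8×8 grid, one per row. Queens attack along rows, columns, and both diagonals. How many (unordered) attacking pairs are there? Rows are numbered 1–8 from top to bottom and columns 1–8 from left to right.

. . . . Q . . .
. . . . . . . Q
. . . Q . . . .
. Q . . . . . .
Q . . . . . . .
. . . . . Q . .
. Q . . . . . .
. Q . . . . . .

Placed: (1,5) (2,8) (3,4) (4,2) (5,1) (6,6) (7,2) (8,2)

7

Same column: (4,2)–(7,2) (column 2); (4,2)–(8,2) (column 2); (7,2)–(8,2) (column 2).
Same diagonal: (1,5)–(4,2) (|1−4| = |5−2| = 3); (1,5)–(5,1) (|1−5| = |5−1| = 4); (2,8)–(8,2) (|2−8| = |8−2| = 6); (4,2)–(5,1) (|4−5| = |2−1| = 1).
Total attacking pairs: 7.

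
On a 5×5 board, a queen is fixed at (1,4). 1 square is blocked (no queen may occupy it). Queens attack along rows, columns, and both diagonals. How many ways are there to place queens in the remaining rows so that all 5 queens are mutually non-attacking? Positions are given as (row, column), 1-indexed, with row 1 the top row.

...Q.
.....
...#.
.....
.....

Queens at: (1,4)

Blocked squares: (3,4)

Branch on row 2: col 1 → 1; col 2 → 1.
Sum: 1 + 1 = 2.

2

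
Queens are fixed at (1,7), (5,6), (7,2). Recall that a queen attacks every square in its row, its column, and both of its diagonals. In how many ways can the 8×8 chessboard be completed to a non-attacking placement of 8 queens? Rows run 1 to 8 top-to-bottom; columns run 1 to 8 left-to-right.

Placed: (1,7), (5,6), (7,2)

Branch on row 2: col 1 → 1; col 4 → 0; col 5 → 1.
Sum: 1 + 0 + 1 = 2.

2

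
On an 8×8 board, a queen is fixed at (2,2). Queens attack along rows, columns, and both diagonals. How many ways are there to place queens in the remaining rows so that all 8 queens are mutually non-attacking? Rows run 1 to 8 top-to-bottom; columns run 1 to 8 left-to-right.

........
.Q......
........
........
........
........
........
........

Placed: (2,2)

Branch on row 1: col 4 → 6; col 5 → 4; col 6 → 2; col 7 → 2; col 8 → 2.
Sum: 6 + 4 + 2 + 2 + 2 = 16.

16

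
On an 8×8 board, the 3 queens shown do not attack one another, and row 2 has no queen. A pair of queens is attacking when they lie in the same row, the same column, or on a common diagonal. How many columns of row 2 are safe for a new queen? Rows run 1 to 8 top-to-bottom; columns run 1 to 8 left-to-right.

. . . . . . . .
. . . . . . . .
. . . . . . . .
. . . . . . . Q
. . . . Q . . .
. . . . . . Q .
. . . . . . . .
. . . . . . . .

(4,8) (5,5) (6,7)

2

(4,8) attacks row 2 at column 8 and diagonals 6.
(5,5) attacks row 2 at column 5 and diagonals 2, 8.
(6,7) attacks row 2 at column 7 and diagonals 3.
Attacked columns: {2, 3, 5, 6, 7, 8}. Safe: {1, 4}.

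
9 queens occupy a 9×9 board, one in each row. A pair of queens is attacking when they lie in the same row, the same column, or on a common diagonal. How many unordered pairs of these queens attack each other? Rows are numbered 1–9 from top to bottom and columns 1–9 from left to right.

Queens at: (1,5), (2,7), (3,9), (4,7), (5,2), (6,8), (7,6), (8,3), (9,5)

4

Same column: (1,5)–(9,5) (column 5); (2,7)–(4,7) (column 7).
Same diagonal: (4,7)–(8,3) (|4−8| = |7−3| = 4); (6,8)–(9,5) (|6−9| = |8−5| = 3).
Total attacking pairs: 4.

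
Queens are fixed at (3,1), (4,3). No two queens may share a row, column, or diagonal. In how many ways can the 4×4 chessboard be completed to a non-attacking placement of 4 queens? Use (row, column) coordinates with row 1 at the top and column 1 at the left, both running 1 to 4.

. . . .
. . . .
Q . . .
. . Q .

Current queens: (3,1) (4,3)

1

Branch on row 1: col 2 → 1; col 4 → 0.
Sum: 1 + 0 = 1.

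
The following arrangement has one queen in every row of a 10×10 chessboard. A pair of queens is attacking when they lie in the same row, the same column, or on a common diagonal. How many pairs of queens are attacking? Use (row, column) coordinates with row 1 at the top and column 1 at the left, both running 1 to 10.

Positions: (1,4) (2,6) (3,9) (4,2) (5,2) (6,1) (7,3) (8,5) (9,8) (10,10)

Same column: (4,2)–(5,2) (column 2).
Same diagonal: (5,2)–(6,1) (|5−6| = |2−1| = 1); (5,2)–(8,5) (|5−8| = |2−5| = 3).
Total attacking pairs: 3.

3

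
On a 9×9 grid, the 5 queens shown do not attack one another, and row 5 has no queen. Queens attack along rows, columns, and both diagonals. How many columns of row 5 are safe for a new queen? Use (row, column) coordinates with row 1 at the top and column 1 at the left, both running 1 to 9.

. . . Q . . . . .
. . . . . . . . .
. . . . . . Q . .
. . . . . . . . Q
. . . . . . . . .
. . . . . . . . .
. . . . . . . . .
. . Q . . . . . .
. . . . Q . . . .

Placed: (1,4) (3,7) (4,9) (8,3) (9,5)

1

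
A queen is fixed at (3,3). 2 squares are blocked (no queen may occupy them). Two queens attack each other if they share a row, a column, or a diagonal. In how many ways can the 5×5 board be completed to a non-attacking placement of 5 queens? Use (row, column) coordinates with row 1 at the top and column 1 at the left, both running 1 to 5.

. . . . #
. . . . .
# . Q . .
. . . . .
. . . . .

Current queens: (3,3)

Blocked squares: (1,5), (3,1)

Branch on row 1: col 2 → 1; col 4 → 1.
Sum: 1 + 1 = 2.

2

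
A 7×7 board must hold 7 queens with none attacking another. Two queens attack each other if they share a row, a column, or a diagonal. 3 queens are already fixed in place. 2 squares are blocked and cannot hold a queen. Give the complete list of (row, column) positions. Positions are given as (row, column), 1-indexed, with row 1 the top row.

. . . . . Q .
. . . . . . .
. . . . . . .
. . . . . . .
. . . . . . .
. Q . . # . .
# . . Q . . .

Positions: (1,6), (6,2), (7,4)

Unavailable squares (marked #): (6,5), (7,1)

(1,6) (2,1) (3,3) (4,5) (5,7) (6,2) (7,4)

Row 2: attacked by (1,6)→{5,6,7}; (6,2)→{2,6}; (7,4)→{4}. Safe: 1, 3. Place at column 1.
Row 3: attacked by (1,6)→{4,6}; (2,1)→{1,2}; (6,2)→{2,5}; (7,4)→{4}. Safe: 3, 7. Place at column 3.
Row 4: attacked by (1,6)→{3,6}; (2,1)→{1,3}; (3,3)→{2,3,4}; (6,2)→{2,4}; (7,4)→{1,4,7}. Safe: 5. Place at column 5.
Row 5: attacked by (1,6)→{2,6}; (2,1)→{1,4}; (3,3)→{1,3,5}; (4,5)→{4,5,6}; (6,2)→{1,2,3}; (7,4)→{2,4,6}. Safe: 7. Place at column 7.
Columns [6, 1, 3, 5, 7, 2, 4], r−c [-5, 1, 0, -1, -2, 4, 3], r+c [7, 3, 6, 9, 12, 8, 11] are all distinct, so no two queens attack.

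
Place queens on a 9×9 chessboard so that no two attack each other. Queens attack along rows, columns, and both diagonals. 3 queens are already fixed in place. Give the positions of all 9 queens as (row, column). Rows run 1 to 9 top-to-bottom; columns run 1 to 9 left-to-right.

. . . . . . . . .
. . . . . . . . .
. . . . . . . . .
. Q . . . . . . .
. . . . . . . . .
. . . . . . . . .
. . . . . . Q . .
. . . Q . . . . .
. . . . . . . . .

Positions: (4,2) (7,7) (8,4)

(1,9) (2,3) (3,5) (4,2) (5,8) (6,1) (7,7) (8,4) (9,6)

Row 1: attacked by (4,2)→{2,5}; (7,7)→{1,7}; (8,4)→{4}. Safe: 3, 6, 8, 9. Place at column 9.
Row 2: attacked by (1,9)→{8,9}; (4,2)→{2,4}; (7,7)→{2,7}; (8,4)→{4}. Safe: 1, 3, 5, 6. Place at column 3.
Row 3: attacked by (1,9)→{7,9}; (2,3)→{2,3,4}; (4,2)→{1,2,3}; (7,7)→{3,7}; (8,4)→{4,9}. Safe: 5, 6, 8. Place at column 5.
Row 5: attacked by (1,9)→{5,9}; (2,3)→{3,6}; (3,5)→{3,5,7}; (4,2)→{1,2,3}; (7,7)→{5,7,9}; (8,4)→{1,4,7}. Safe: 8. Place at column 8.
Row 6: attacked by (1,9)→{4,9}; (2,3)→{3,7}; (3,5)→{2,5,8}; (4,2)→{2,4}; (5,8)→{7,8,9}; (7,7)→{6,7,8}; (8,4)→{2,4,6}. Safe: 1. Place at column 1.
Row 9: attacked by (1,9)→{1,9}; (2,3)→{3}; (3,5)→{5}; (4,2)→{2,7}; (5,8)→{4,8}; (6,1)→{1,4}; (7,7)→{5,7,9}; (8,4)→{3,4,5}. Safe: 6. Place at column 6.
Columns [9, 3, 5, 2, 8, 1, 7, 4, 6], r−c [-8, -1, -2, 2, -3, 5, 0, 4, 3], r+c [10, 5, 8, 6, 13, 7, 14, 12, 15] are all distinct, so no two queens attack.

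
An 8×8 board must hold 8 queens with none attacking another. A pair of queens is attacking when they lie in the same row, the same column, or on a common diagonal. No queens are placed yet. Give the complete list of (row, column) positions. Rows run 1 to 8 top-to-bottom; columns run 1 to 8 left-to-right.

(1,8) (2,2) (3,5) (4,3) (5,1) (6,7) (7,4) (8,6)

Row 1: Safe: 1, 2, 3, 4, 5, 6, 7, 8. Place at column 8.
Row 2: attacked by (1,8)→{7,8}. Safe: 1, 2, 3, 4, 5, 6. Place at column 2.
Row 3: attacked by (1,8)→{6,8}; (2,2)→{1,2,3}. Safe: 4, 5, 7. Place at column 5.
Row 4: attacked by (1,8)→{5,8}; (2,2)→{2,4}; (3,5)→{4,5,6}. Safe: 1, 3, 7. Place at column 3.
Row 5: attacked by (1,8)→{4,8}; (2,2)→{2,5}; (3,5)→{3,5,7}; (4,3)→{2,3,4}. Safe: 1, 6. Place at column 1.
Row 6: attacked by (1,8)→{3,8}; (2,2)→{2,6}; (3,5)→{2,5,8}; (4,3)→{1,3,5}; (5,1)→{1,2}. Safe: 4, 7. Place at column 7.
Row 7: attacked by (1,8)→{2,8}; (2,2)→{2,7}; (3,5)→{1,5}; (4,3)→{3,6}; (5,1)→{1,3}; (6,7)→{6,7,8}. Safe: 4. Place at column 4.
Row 8: attacked by (1,8)→{1,8}; (2,2)→{2,8}; (3,5)→{5}; (4,3)→{3,7}; (5,1)→{1,4}; (6,7)→{5,7}; (7,4)→{3,4,5}. Safe: 6. Place at column 6.
Columns [8, 2, 5, 3, 1, 7, 4, 6], r−c [-7, 0, -2, 1, 4, -1, 3, 2], r+c [9, 4, 8, 7, 6, 13, 11, 14] are all distinct, so no two queens attack.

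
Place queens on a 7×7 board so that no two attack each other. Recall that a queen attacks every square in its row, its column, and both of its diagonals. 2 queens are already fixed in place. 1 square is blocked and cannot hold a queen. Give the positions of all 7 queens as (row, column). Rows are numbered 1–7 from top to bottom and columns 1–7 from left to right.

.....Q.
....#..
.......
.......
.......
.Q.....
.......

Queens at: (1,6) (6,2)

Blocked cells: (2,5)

Row 2: attacked by (1,6)→{5,6,7}; (6,2)→{2,6}. Blocked: 5. Safe: 1, 3, 4. Place at column 1.
Row 3: attacked by (1,6)→{4,6}; (2,1)→{1,2}; (6,2)→{2,5}. Safe: 3, 7. Place at column 3.
Row 4: attacked by (1,6)→{3,6}; (2,1)→{1,3}; (3,3)→{2,3,4}; (6,2)→{2,4}. Safe: 5, 7. Place at column 5.
Row 5: attacked by (1,6)→{2,6}; (2,1)→{1,4}; (3,3)→{1,3,5}; (4,5)→{4,5,6}; (6,2)→{1,2,3}. Safe: 7. Place at column 7.
Row 7: attacked by (1,6)→{6}; (2,1)→{1,6}; (3,3)→{3,7}; (4,5)→{2,5}; (5,7)→{5,7}; (6,2)→{1,2,3}. Safe: 4. Place at column 4.
Columns [6, 1, 3, 5, 7, 2, 4], r−c [-5, 1, 0, -1, -2, 4, 3], r+c [7, 3, 6, 9, 12, 8, 11] are all distinct, so no two queens attack.

(1,6) (2,1) (3,3) (4,5) (5,7) (6,2) (7,4)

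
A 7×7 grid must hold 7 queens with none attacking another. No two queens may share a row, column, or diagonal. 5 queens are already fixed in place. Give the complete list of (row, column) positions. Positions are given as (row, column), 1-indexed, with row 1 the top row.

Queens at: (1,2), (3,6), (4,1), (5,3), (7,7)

Row 2: attacked by (1,2)→{1,2,3}; (3,6)→{5,6,7}; (4,1)→{1,3}; (5,3)→{3,6}; (7,7)→{2,7}. Safe: 4. Place at column 4.
Row 6: attacked by (1,2)→{2,7}; (2,4)→{4}; (3,6)→{3,6}; (4,1)→{1,3}; (5,3)→{2,3,4}; (7,7)→{6,7}. Safe: 5. Place at column 5.
Columns [2, 4, 6, 1, 3, 5, 7], r−c [-1, -2, -3, 3, 2, 1, 0], r+c [3, 6, 9, 5, 8, 11, 14] are all distinct, so no two queens attack.

(1,2) (2,4) (3,6) (4,1) (5,3) (6,5) (7,7)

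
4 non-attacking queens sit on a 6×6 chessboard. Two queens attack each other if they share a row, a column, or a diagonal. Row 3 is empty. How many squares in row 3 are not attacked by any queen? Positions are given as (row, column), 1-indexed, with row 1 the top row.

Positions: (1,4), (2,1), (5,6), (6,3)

1

(1,4) attacks row 3 at column 4 and diagonals 2, 6.
(2,1) attacks row 3 at column 1 and diagonals 2.
(5,6) attacks row 3 at column 6 and diagonals 4.
(6,3) attacks row 3 at column 3 and diagonals 6.
Attacked columns: {1, 2, 3, 4, 6}. Safe: {5}.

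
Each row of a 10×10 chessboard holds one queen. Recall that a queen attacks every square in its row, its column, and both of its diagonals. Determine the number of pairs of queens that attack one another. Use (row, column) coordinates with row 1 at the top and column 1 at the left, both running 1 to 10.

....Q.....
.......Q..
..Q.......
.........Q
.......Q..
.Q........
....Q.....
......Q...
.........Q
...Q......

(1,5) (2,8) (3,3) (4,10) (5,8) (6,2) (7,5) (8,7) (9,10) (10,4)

6

Same column: (1,5)–(7,5) (column 5); (2,8)–(5,8) (column 8); (4,10)–(9,10) (column 10).
Same diagonal: (1,5)–(3,3) (|1−3| = |5−3| = 2); (2,8)–(4,10) (|2−4| = |8−10| = 2); (4,10)–(10,4) (|4−10| = |10−4| = 6).
Total attacking pairs: 6.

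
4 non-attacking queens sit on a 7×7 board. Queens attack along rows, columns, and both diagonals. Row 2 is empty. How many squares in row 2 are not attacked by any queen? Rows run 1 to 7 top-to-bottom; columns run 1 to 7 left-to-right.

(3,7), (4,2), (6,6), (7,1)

2

(3,7) attacks row 2 at column 7 and diagonals 6.
(4,2) attacks row 2 at column 2 and diagonals 4.
(6,6) attacks row 2 at column 6 and diagonals 2.
(7,1) attacks row 2 at column 1 and diagonals 6.
Attacked columns: {1, 2, 4, 6, 7}. Safe: {3, 5}.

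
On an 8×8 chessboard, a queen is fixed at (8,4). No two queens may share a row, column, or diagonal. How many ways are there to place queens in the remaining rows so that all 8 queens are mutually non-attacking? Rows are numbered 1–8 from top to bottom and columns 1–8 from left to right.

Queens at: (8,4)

18

Branch on row 1: col 1 → 1; col 2 → 3; col 3 → 3; col 5 → 3; col 6 → 4; col 7 → 3; col 8 → 1.
Sum: 1 + 3 + 3 + 3 + 4 + 3 + 1 = 18.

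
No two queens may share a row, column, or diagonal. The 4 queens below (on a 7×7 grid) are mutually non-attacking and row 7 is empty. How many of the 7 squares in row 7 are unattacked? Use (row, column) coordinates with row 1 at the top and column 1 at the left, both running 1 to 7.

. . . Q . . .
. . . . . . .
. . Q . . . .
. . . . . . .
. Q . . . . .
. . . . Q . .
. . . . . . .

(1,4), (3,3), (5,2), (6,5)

1

(1,4) attacks row 7 at column 4.
(3,3) attacks row 7 at column 3 and diagonals 7.
(5,2) attacks row 7 at column 2 and diagonals 4.
(6,5) attacks row 7 at column 5 and diagonals 4, 6.
Attacked columns: {2, 3, 4, 5, 6, 7}. Safe: {1}.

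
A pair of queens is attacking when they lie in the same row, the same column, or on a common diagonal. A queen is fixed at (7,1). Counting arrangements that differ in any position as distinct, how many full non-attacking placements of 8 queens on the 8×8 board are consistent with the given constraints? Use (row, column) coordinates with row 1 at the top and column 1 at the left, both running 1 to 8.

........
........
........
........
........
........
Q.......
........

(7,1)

8

Branch on row 1: col 2 → 1; col 3 → 1; col 4 → 2; col 5 → 1; col 6 → 3; col 8 → 0.
Sum: 1 + 1 + 2 + 1 + 3 + 0 = 8.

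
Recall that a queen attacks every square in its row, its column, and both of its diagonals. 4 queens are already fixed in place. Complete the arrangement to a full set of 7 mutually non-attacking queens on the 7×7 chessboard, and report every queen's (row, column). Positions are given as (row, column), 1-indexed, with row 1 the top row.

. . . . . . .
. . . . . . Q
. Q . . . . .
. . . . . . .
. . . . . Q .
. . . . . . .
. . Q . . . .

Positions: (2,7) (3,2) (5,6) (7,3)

Row 1: attacked by (2,7)→{6,7}; (3,2)→{2,4}; (5,6)→{2,6}; (7,3)→{3}. Safe: 1, 5. Place at column 5.
Row 4: attacked by (1,5)→{2,5}; (2,7)→{5,7}; (3,2)→{1,2,3}; (5,6)→{5,6,7}; (7,3)→{3,6}. Safe: 4. Place at column 4.
Row 6: attacked by (1,5)→{5}; (2,7)→{3,7}; (3,2)→{2,5}; (4,4)→{2,4,6}; (5,6)→{5,6,7}; (7,3)→{2,3,4}. Safe: 1. Place at column 1.
Columns [5, 7, 2, 4, 6, 1, 3], r−c [-4, -5, 1, 0, -1, 5, 4], r+c [6, 9, 5, 8, 11, 7, 10] are all distinct, so no two queens attack.

(1,5) (2,7) (3,2) (4,4) (5,6) (6,1) (7,3)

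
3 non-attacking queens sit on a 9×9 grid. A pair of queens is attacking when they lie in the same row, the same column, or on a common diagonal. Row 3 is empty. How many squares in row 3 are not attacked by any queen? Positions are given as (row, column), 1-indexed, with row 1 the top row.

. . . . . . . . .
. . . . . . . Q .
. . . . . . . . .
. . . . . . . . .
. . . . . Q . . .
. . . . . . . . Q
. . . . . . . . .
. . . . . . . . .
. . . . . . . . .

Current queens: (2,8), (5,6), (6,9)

4

(2,8) attacks row 3 at column 8 and diagonals 7, 9.
(5,6) attacks row 3 at column 6 and diagonals 4, 8.
(6,9) attacks row 3 at column 9 and diagonals 6.
Attacked columns: {4, 6, 7, 8, 9}. Safe: {1, 2, 3, 5}.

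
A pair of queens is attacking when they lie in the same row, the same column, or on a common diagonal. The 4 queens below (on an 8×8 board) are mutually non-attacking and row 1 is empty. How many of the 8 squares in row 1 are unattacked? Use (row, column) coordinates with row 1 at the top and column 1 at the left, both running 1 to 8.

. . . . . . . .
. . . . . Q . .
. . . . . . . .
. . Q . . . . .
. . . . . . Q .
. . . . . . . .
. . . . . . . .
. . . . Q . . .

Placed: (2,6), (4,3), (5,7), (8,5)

(2,6) attacks row 1 at column 6 and diagonals 5, 7.
(4,3) attacks row 1 at column 3 and diagonals 6.
(5,7) attacks row 1 at column 7 and diagonals 3.
(8,5) attacks row 1 at column 5.
Attacked columns: {3, 5, 6, 7}. Safe: {1, 2, 4, 8}.

4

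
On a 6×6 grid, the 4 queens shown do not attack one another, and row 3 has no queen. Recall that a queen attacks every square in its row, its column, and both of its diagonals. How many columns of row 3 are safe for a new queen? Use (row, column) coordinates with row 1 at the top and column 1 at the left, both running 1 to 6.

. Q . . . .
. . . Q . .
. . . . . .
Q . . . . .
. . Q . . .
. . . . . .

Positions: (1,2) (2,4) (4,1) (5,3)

1

(1,2) attacks row 3 at column 2 and diagonals 4.
(2,4) attacks row 3 at column 4 and diagonals 3, 5.
(4,1) attacks row 3 at column 1 and diagonals 2.
(5,3) attacks row 3 at column 3 and diagonals 1, 5.
Attacked columns: {1, 2, 3, 4, 5}. Safe: {6}.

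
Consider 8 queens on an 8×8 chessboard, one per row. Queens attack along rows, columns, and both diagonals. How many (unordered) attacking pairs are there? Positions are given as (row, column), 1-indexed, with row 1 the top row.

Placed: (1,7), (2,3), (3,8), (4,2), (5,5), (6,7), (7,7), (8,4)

Same column: (1,7)–(6,7) (column 7); (1,7)–(7,7) (column 7); (6,7)–(7,7) (column 7).
Same diagonal: (2,3)–(6,7) (|2−6| = |3−7| = 4); (5,5)–(7,7) (|5−7| = |5−7| = 2).
Total attacking pairs: 5.

5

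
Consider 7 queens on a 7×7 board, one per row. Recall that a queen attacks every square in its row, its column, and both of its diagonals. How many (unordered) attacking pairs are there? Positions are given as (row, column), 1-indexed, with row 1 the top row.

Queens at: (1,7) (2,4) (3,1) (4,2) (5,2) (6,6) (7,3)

3

Same column: (4,2)–(5,2) (column 2).
Same diagonal: (2,4)–(4,2) (|2−4| = |4−2| = 2); (3,1)–(4,2) (|3−4| = |1−2| = 1).
Total attacking pairs: 3.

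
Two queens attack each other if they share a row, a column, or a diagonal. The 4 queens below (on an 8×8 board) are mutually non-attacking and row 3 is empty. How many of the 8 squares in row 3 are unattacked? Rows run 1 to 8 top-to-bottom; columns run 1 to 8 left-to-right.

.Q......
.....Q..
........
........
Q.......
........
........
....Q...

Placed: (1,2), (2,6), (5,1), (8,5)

1

(1,2) attacks row 3 at column 2 and diagonals 4.
(2,6) attacks row 3 at column 6 and diagonals 5, 7.
(5,1) attacks row 3 at column 1 and diagonals 3.
(8,5) attacks row 3 at column 5.
Attacked columns: {1, 2, 3, 4, 5, 6, 7}. Safe: {8}.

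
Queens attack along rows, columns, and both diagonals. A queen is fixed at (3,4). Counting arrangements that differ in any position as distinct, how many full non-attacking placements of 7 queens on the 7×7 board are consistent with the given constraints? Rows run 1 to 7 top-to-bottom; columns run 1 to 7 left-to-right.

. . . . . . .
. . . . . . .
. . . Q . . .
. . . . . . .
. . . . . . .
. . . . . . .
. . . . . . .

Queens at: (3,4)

4

Branch on row 1: col 1 → 1; col 3 → 1; col 5 → 1; col 7 → 1.
Sum: 1 + 1 + 1 + 1 = 4.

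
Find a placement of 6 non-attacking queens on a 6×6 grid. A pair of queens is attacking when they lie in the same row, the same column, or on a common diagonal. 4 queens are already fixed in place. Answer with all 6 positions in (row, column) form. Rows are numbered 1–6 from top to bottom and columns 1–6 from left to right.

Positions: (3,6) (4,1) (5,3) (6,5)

Row 1: attacked by (3,6)→{4,6}; (4,1)→{1,4}; (5,3)→{3}; (6,5)→{5}. Safe: 2. Place at column 2.
Row 2: attacked by (1,2)→{1,2,3}; (3,6)→{5,6}; (4,1)→{1,3}; (5,3)→{3,6}; (6,5)→{1,5}. Safe: 4. Place at column 4.
Columns [2, 4, 6, 1, 3, 5], r−c [-1, -2, -3, 3, 2, 1], r+c [3, 6, 9, 5, 8, 11] are all distinct, so no two queens attack.

(1,2) (2,4) (3,6) (4,1) (5,3) (6,5)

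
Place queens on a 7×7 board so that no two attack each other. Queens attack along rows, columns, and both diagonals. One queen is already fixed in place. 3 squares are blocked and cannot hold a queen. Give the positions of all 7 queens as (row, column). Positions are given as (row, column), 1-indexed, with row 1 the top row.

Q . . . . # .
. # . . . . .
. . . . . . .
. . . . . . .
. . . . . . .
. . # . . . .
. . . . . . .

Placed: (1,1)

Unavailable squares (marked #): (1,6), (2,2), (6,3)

Row 2: attacked by (1,1)→{1,2}. Blocked: 2. Safe: 3, 4, 5, 6, 7. Place at column 4.
Row 3: attacked by (1,1)→{1,3}; (2,4)→{3,4,5}. Safe: 2, 6, 7. Place at column 7.
Row 4: attacked by (1,1)→{1,4}; (2,4)→{2,4,6}; (3,7)→{6,7}. Safe: 3, 5. Place at column 3.
Row 5: attacked by (1,1)→{1,5}; (2,4)→{1,4,7}; (3,7)→{5,7}; (4,3)→{2,3,4}. Safe: 6. Place at column 6.
Row 6: attacked by (1,1)→{1,6}; (2,4)→{4}; (3,7)→{4,7}; (4,3)→{1,3,5}; (5,6)→{5,6,7}. Blocked: 3. Safe: 2. Place at column 2.
Row 7: attacked by (1,1)→{1,7}; (2,4)→{4}; (3,7)→{3,7}; (4,3)→{3,6}; (5,6)→{4,6}; (6,2)→{1,2,3}. Safe: 5. Place at column 5.
Columns [1, 4, 7, 3, 6, 2, 5], r−c [0, -2, -4, 1, -1, 4, 2], r+c [2, 6, 10, 7, 11, 8, 12] are all distinct, so no two queens attack.

(1,1) (2,4) (3,7) (4,3) (5,6) (6,2) (7,5)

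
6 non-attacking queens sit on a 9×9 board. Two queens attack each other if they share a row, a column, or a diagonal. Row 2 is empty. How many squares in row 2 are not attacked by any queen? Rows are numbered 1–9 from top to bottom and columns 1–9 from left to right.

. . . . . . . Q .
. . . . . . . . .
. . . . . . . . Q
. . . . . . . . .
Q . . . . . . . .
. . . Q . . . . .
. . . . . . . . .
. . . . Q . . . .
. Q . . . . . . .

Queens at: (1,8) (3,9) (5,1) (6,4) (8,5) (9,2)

(1,8) attacks row 2 at column 8 and diagonals 7, 9.
(3,9) attacks row 2 at column 9 and diagonals 8.
(5,1) attacks row 2 at column 1 and diagonals 4.
(6,4) attacks row 2 at column 4 and diagonals 8.
(8,5) attacks row 2 at column 5.
(9,2) attacks row 2 at column 2 and diagonals 9.
Attacked columns: {1, 2, 4, 5, 7, 8, 9}. Safe: {3, 6}.

2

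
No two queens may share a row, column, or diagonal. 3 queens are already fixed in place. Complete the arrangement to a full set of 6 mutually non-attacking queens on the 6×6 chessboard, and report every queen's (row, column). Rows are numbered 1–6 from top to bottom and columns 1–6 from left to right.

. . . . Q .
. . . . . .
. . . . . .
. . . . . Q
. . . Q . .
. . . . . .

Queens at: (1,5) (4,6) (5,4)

(1,5) (2,3) (3,1) (4,6) (5,4) (6,2)

Row 2: attacked by (1,5)→{4,5,6}; (4,6)→{4,6}; (5,4)→{1,4}. Safe: 2, 3. Place at column 3.
Row 3: attacked by (1,5)→{3,5}; (2,3)→{2,3,4}; (4,6)→{5,6}; (5,4)→{2,4,6}. Safe: 1. Place at column 1.
Row 6: attacked by (1,5)→{5}; (2,3)→{3}; (3,1)→{1,4}; (4,6)→{4,6}; (5,4)→{3,4,5}. Safe: 2. Place at column 2.
Columns [5, 3, 1, 6, 4, 2], r−c [-4, -1, 2, -2, 1, 4], r+c [6, 5, 4, 10, 9, 8] are all distinct, so no two queens attack.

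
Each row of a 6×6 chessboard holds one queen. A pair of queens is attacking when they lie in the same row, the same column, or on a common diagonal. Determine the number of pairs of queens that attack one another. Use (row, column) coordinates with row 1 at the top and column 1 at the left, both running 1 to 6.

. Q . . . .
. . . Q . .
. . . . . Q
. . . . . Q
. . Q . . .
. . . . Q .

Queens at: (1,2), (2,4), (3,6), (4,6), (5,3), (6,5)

Same column: (3,6)–(4,6) (column 6).
Same diagonal: (2,4)–(4,6) (|2−4| = |4−6| = 2).
Total attacking pairs: 2.

2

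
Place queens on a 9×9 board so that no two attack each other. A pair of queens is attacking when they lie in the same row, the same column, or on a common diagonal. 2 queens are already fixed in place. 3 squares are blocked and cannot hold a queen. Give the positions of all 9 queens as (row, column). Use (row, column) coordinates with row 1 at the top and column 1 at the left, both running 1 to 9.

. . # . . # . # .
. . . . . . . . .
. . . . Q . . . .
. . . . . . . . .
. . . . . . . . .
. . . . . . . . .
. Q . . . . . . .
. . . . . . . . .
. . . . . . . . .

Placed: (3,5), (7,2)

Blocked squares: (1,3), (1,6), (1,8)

(1,4) (2,8) (3,5) (4,3) (5,1) (6,7) (7,2) (8,6) (9,9)

Row 1: attacked by (3,5)→{3,5,7}; (7,2)→{2,8}. Blocked: 3,6,8. Safe: 1, 4, 9. Place at column 4.
Row 2: attacked by (1,4)→{3,4,5}; (3,5)→{4,5,6}; (7,2)→{2,7}. Safe: 1, 8, 9. Place at column 8.
Row 4: attacked by (1,4)→{1,4,7}; (2,8)→{6,8}; (3,5)→{4,5,6}; (7,2)→{2,5}. Safe: 3, 9. Place at column 3.
Row 5: attacked by (1,4)→{4,8}; (2,8)→{5,8}; (3,5)→{3,5,7}; (4,3)→{2,3,4}; (7,2)→{2,4}. Safe: 1, 6, 9. Place at column 1.
Row 6: attacked by (1,4)→{4,9}; (2,8)→{4,8}; (3,5)→{2,5,8}; (4,3)→{1,3,5}; (5,1)→{1,2}; (7,2)→{1,2,3}. Safe: 6, 7. Place at column 7.
Row 8: attacked by (1,4)→{4}; (2,8)→{2,8}; (3,5)→{5}; (4,3)→{3,7}; (5,1)→{1,4}; (6,7)→{5,7,9}; (7,2)→{1,2,3}. Safe: 6. Place at column 6.
Row 9: attacked by (1,4)→{4}; (2,8)→{1,8}; (3,5)→{5}; (4,3)→{3,8}; (5,1)→{1,5}; (6,7)→{4,7}; (7,2)→{2,4}; (8,6)→{5,6,7}. Safe: 9. Place at column 9.
Columns [4, 8, 5, 3, 1, 7, 2, 6, 9], r−c [-3, -6, -2, 1, 4, -1, 5, 2, 0], r+c [5, 10, 8, 7, 6, 13, 9, 14, 18] are all distinct, so no two queens attack.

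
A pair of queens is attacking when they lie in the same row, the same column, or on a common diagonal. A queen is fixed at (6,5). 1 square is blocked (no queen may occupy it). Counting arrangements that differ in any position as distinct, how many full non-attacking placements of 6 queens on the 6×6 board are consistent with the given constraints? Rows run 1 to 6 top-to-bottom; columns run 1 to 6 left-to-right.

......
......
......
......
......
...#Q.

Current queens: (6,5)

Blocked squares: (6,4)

1

Branch on row 1: col 1 → 0; col 2 → 1; col 3 → 0; col 4 → 0; col 6 → 0.
Sum: 0 + 1 + 0 + 0 + 0 = 1.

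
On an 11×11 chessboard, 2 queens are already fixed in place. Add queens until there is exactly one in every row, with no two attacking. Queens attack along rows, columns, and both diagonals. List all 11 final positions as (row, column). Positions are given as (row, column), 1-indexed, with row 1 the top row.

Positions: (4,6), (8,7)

(1,1) (2,9) (3,4) (4,6) (5,11) (6,3) (7,10) (8,7) (9,5) (10,8) (11,2)

Row 1: attacked by (4,6)→{3,6,9}; (8,7)→{7}. Safe: 1, 2, 4, 5, 8, 10, 11. Place at column 1.
Row 2: attacked by (1,1)→{1,2}; (4,6)→{4,6,8}; (8,7)→{1,7}. Safe: 3, 5, 9, 10, 11. Place at column 9.
Row 3: attacked by (1,1)→{1,3}; (2,9)→{8,9,10}; (4,6)→{5,6,7}; (8,7)→{2,7}. Safe: 4, 11. Place at column 4.
Row 5: attacked by (1,1)→{1,5}; (2,9)→{6,9}; (3,4)→{2,4,6}; (4,6)→{5,6,7}; (8,7)→{4,7,10}. Safe: 3, 8, 11. Place at column 11.
Row 6: attacked by (1,1)→{1,6}; (2,9)→{5,9}; (3,4)→{1,4,7}; (4,6)→{4,6,8}; (5,11)→{10,11}; (8,7)→{5,7,9}. Safe: 2, 3. Place at column 3.
Row 7: attacked by (1,1)→{1,7}; (2,9)→{4,9}; (3,4)→{4,8}; (4,6)→{3,6,9}; (5,11)→{9,11}; (6,3)→{2,3,4}; (8,7)→{6,7,8}. Safe: 5, 10. Place at column 10.
Row 9: attacked by (1,1)→{1,9}; (2,9)→{2,9}; (3,4)→{4,10}; (4,6)→{1,6,11}; (5,11)→{7,11}; (6,3)→{3,6}; (7,10)→{8,10}; (8,7)→{6,7,8}. Safe: 5. Place at column 5.
Row 10: attacked by (1,1)→{1,10}; (2,9)→{1,9}; (3,4)→{4,11}; (4,6)→{6}; (5,11)→{6,11}; (6,3)→{3,7}; (7,10)→{7,10}; (8,7)→{5,7,9}; (9,5)→{4,5,6}. Safe: 2, 8. Place at column 8.
Row 11: attacked by (1,1)→{1,11}; (2,9)→{9}; (3,4)→{4}; (4,6)→{6}; (5,11)→{5,11}; (6,3)→{3,8}; (7,10)→{6,10}; (8,7)→{4,7,10}; (9,5)→{3,5,7}; (10,8)→{7,8,9}. Safe: 2. Place at column 2.
Columns [1, 9, 4, 6, 11, 3, 10, 7, 5, 8, 2], r−c [0, -7, -1, -2, -6, 3, -3, 1, 4, 2, 9], r+c [2, 11, 7, 10, 16, 9, 17, 15, 14, 18, 13] are all distinct, so no two queens attack.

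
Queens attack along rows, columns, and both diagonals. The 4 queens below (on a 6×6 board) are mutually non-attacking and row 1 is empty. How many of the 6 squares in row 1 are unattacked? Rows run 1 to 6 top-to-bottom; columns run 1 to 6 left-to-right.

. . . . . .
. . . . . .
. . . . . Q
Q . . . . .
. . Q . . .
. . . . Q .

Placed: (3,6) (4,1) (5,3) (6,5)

(3,6) attacks row 1 at column 6 and diagonals 4.
(4,1) attacks row 1 at column 1 and diagonals 4.
(5,3) attacks row 1 at column 3.
(6,5) attacks row 1 at column 5.
Attacked columns: {1, 3, 4, 5, 6}. Safe: {2}.

1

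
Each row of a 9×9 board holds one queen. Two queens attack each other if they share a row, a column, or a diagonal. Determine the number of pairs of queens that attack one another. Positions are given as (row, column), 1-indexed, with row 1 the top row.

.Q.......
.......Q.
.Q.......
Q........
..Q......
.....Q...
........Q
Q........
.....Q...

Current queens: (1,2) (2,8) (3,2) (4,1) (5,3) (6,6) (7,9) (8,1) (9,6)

5

Same column: (1,2)–(3,2) (column 2); (4,1)–(8,1) (column 1); (6,6)–(9,6) (column 6).
Same diagonal: (3,2)–(4,1) (|3−4| = |2−1| = 1); (4,1)–(9,6) (|4−9| = |1−6| = 5).
Total attacking pairs: 5.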